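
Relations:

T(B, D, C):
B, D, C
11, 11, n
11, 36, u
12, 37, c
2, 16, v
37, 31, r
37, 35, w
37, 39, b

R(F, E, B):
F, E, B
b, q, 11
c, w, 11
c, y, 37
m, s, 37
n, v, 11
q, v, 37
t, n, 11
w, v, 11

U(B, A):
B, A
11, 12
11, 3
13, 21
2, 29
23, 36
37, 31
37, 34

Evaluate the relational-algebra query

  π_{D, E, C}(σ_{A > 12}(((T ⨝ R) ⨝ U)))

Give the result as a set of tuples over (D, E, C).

{(31, s, r), (31, v, r), (31, y, r), (35, s, w), (35, v, w), (35, y, w), (39, s, b), (39, v, b), (39, y, b)}

Natural join on B: {(11, 11, n, b, q), (11, 11, n, c, w), (11, 11, n, n, v), (11, 11, n, t, n), (11, 11, n, w, v), (11, 36, u, b, q), (11, 36, u, c, w), (11, 36, u, n, v), (11, 36, u, t, n), (11, 36, u, w, v), (37, 31, r, c, y), (37, 31, r, m, s), (37, 31, r, q, v), (37, 35, w, c, y), (37, 35, w, m, s), (37, 35, w, q, v), (37, 39, b, c, y), (37, 39, b, m, s), (37, 39, b, q, v)}
Natural join on B: {(11, 11, n, b, q, 12), (11, 11, n, b, q, 3), (11, 11, n, c, w, 12), (11, 11, n, c, w, 3), (11, 11, n, n, v, 12), (11, 11, n, n, v, 3), (11, 11, n, t, n, 12), (11, 11, n, t, n, 3), (11, 11, n, w, v, 12), (11, 11, n, w, v, 3), (11, 36, u, b, q, 12), (11, 36, u, b, q, 3), (11, 36, u, c, w, 12), (11, 36, u, c, w, 3), (11, 36, u, n, v, 12), (11, 36, u, n, v, 3), (11, 36, u, t, n, 12), (11, 36, u, t, n, 3), (11, 36, u, w, v, 12), (11, 36, u, w, v, 3), (37, 31, r, c, y, 31), (37, 31, r, c, y, 34), (37, 31, r, m, s, 31), (37, 31, r, m, s, 34), (37, 31, r, q, v, 31), (37, 31, r, q, v, 34), (37, 35, w, c, y, 31), (37, 35, w, c, y, 34), (37, 35, w, m, s, 31), (37, 35, w, m, s, 34), (37, 35, w, q, v, 31), (37, 35, w, q, v, 34), (37, 39, b, c, y, 31), (37, 39, b, c, y, 34), (37, 39, b, m, s, 31), (37, 39, b, m, s, 34), (37, 39, b, q, v, 31), (37, 39, b, q, v, 34)}
σ[A > 12]: keep tuples satisfying A > 12 → {(37, 31, r, c, y, 31), (37, 31, r, c, y, 34), (37, 31, r, m, s, 31), (37, 31, r, m, s, 34), (37, 31, r, q, v, 31), (37, 31, r, q, v, 34), (37, 35, w, c, y, 31), (37, 35, w, c, y, 34), (37, 35, w, m, s, 31), (37, 35, w, m, s, 34), (37, 35, w, q, v, 31), (37, 35, w, q, v, 34), (37, 39, b, c, y, 31), (37, 39, b, c, y, 34), (37, 39, b, m, s, 31), (37, 39, b, m, s, 34), (37, 39, b, q, v, 31), (37, 39, b, q, v, 34)}
Projecting to D, E, C (9 duplicate(s) eliminated): {(31, s, r), (31, v, r), (31, y, r), (35, s, w), (35, v, w), (35, y, w), (39, s, b), (39, v, b), (39, y, b)}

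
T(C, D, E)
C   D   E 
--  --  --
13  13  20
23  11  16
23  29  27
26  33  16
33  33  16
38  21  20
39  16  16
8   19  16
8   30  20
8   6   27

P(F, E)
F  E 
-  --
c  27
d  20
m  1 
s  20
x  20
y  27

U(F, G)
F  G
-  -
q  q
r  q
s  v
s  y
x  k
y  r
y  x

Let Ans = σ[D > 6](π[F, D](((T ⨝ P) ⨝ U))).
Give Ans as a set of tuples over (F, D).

T ⋈ P (natural join on E): {(13, 13, 20, d), (13, 13, 20, s), (13, 13, 20, x), (23, 29, 27, c), (23, 29, 27, y), (38, 21, 20, d), (38, 21, 20, s), (38, 21, 20, x), (8, 30, 20, d), (8, 30, 20, s), (8, 30, 20, x), (8, 6, 27, c), (8, 6, 27, y)}
(T ⨝ P) ⋈ U (natural join on F): {(13, 13, 20, s, v), (13, 13, 20, s, y), (13, 13, 20, x, k), (23, 29, 27, y, r), (23, 29, 27, y, x), (38, 21, 20, s, v), (38, 21, 20, s, y), (38, 21, 20, x, k), (8, 30, 20, s, v), (8, 30, 20, s, y), (8, 30, 20, x, k), (8, 6, 27, y, r), (8, 6, 27, y, x)}
π[F, D]: project onto (F, D) (5 duplicate(s) eliminated) → {(s, 13), (s, 21), (s, 30), (x, 13), (x, 21), (x, 30), (y, 29), (y, 6)}
Filtering on D > 6 leaves {(s, 13), (s, 21), (s, 30), (x, 13), (x, 21), (x, 30), (y, 29)}.

{(s, 13), (s, 21), (s, 30), (x, 13), (x, 21), (x, 30), (y, 29)}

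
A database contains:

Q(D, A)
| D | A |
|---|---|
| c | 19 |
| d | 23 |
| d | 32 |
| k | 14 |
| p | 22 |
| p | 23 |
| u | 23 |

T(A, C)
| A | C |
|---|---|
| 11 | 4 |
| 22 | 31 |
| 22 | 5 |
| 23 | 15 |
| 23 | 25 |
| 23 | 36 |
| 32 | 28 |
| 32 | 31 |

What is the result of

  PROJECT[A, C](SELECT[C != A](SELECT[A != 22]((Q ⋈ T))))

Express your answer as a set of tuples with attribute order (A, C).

Joining Q and T on A yields {(d, 23, 15), (d, 23, 25), (d, 23, 36), (d, 32, 28), (d, 32, 31), (p, 22, 31), (p, 22, 5), (p, 23, 15), (p, 23, 25), (p, 23, 36), (u, 23, 15), (u, 23, 25), (u, 23, 36)}.
σ[A != 22]: keep tuples satisfying A != 22 → {(d, 23, 15), (d, 23, 25), (d, 23, 36), (d, 32, 28), (d, 32, 31), (p, 23, 15), (p, 23, 25), (p, 23, 36), (u, 23, 15), (u, 23, 25), (u, 23, 36)}
σ[C != A]: keep tuples satisfying C != A → {(d, 23, 15), (d, 23, 25), (d, 23, 36), (d, 32, 28), (d, 32, 31), (p, 23, 15), (p, 23, 25), (p, 23, 36), (u, 23, 15), (u, 23, 25), (u, 23, 36)}
Projecting to A, C (6 duplicate(s) eliminated): {(23, 15), (23, 25), (23, 36), (32, 28), (32, 31)}

{(23, 15), (23, 25), (23, 36), (32, 28), (32, 31)}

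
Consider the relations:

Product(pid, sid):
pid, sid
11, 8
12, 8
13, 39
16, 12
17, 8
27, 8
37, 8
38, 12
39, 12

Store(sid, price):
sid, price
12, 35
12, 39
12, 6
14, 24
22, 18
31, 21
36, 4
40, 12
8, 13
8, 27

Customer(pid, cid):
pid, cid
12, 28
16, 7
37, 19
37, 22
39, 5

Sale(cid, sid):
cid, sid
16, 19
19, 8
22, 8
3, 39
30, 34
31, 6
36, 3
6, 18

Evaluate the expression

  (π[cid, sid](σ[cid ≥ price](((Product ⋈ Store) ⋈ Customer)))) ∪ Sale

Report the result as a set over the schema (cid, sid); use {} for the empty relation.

Natural join on sid: {(11, 8, 13), (11, 8, 27), (12, 8, 13), (12, 8, 27), (16, 12, 35), (16, 12, 39), (16, 12, 6), (17, 8, 13), (17, 8, 27), (27, 8, 13), (27, 8, 27), (37, 8, 13), (37, 8, 27), (38, 12, 35), (38, 12, 39), (38, 12, 6), (39, 12, 35), (39, 12, 39), (39, 12, 6)}
Natural join on pid: {(12, 8, 13, 28), (12, 8, 27, 28), (16, 12, 35, 7), (16, 12, 39, 7), (16, 12, 6, 7), (37, 8, 13, 19), (37, 8, 13, 22), (37, 8, 27, 19), (37, 8, 27, 22), (39, 12, 35, 5), (39, 12, 39, 5), (39, 12, 6, 5)}
Selection cid ≥ price: {(12, 8, 13, 28), (12, 8, 27, 28), (16, 12, 6, 7), (37, 8, 13, 19), (37, 8, 13, 22)}
Projecting to cid, sid (1 duplicate(s) eliminated): {(19, 8), (22, 8), (28, 8), (7, 12)}
Taking the union: {(16, 19), (19, 8), (22, 8), (28, 8), (3, 39), (30, 34), (31, 6), (36, 3), (6, 18), (7, 12)}

{(16, 19), (19, 8), (22, 8), (28, 8), (3, 39), (30, 34), (31, 6), (36, 3), (6, 18), (7, 12)}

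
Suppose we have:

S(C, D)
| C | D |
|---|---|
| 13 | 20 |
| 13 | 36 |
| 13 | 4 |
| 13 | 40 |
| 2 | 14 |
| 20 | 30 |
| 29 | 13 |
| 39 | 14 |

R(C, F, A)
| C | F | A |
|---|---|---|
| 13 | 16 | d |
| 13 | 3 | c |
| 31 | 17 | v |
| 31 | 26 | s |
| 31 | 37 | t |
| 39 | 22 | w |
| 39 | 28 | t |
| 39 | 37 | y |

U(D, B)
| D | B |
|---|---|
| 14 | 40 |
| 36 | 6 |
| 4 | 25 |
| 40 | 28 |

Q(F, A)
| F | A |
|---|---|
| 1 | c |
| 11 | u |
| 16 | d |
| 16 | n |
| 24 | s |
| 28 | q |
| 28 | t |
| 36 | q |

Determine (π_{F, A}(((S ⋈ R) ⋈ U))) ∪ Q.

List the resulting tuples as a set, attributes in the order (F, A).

Natural join on C: {(13, 20, 16, d), (13, 20, 3, c), (13, 36, 16, d), (13, 36, 3, c), (13, 4, 16, d), (13, 4, 3, c), (13, 40, 16, d), (13, 40, 3, c), (39, 14, 22, w), (39, 14, 28, t), (39, 14, 37, y)}
Natural join on D: {(13, 36, 16, d, 6), (13, 36, 3, c, 6), (13, 4, 16, d, 25), (13, 4, 3, c, 25), (13, 40, 16, d, 28), (13, 40, 3, c, 28), (39, 14, 22, w, 40), (39, 14, 28, t, 40), (39, 14, 37, y, 40)}
Projecting to F, A (4 duplicate(s) eliminated): {(16, d), (22, w), (28, t), (3, c), (37, y)}
Set union of the two operands is {(1, c), (11, u), (16, d), (16, n), (22, w), (24, s), (28, q), (28, t), (3, c), (36, q), (37, y)}.

{(1, c), (11, u), (16, d), (16, n), (22, w), (24, s), (28, q), (28, t), (3, c), (36, q), (37, y)}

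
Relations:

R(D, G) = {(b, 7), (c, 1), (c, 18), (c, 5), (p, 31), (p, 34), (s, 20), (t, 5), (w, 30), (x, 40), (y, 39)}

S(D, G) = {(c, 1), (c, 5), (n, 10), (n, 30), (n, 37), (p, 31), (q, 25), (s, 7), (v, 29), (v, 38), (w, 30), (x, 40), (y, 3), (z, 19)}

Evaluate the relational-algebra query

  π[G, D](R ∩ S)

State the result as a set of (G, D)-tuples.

Taking the intersection: {(c, 1), (c, 5), (p, 31), (w, 30), (x, 40)}
π[G, D]: project onto (G, D) → {(1, c), (30, w), (31, p), (40, x), (5, c)}

{(1, c), (30, w), (31, p), (40, x), (5, c)}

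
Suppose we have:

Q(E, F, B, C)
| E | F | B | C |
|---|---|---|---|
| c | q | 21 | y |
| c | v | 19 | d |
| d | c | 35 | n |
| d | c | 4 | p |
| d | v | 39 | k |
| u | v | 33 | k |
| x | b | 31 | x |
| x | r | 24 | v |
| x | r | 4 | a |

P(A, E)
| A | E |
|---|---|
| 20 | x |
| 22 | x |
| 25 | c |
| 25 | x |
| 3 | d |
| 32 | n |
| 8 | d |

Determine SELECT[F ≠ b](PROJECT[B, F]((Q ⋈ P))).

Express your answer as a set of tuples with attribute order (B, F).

{(19, v), (21, q), (24, r), (35, c), (39, v), (4, c), (4, r)}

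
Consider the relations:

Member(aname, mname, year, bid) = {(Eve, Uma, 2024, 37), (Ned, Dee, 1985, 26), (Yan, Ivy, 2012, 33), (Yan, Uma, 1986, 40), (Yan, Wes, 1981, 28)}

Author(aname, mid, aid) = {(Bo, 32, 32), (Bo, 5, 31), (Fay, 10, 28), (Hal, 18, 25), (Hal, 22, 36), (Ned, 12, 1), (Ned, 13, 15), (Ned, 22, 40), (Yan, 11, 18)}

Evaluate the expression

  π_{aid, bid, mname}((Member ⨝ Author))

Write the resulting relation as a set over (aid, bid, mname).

Joining Member and Author on aname yields {(Ned, Dee, 1985, 26, 12, 1), (Ned, Dee, 1985, 26, 13, 15), (Ned, Dee, 1985, 26, 22, 40), (Yan, Ivy, 2012, 33, 11, 18), (Yan, Uma, 1986, 40, 11, 18), (Yan, Wes, 1981, 28, 11, 18)}.
π_{aid, bid, mname} gives {(1, 26, Dee), (15, 26, Dee), (18, 28, Wes), (18, 33, Ivy), (18, 40, Uma), (40, 26, Dee)}.

{(1, 26, Dee), (15, 26, Dee), (18, 28, Wes), (18, 33, Ivy), (18, 40, Uma), (40, 26, Dee)}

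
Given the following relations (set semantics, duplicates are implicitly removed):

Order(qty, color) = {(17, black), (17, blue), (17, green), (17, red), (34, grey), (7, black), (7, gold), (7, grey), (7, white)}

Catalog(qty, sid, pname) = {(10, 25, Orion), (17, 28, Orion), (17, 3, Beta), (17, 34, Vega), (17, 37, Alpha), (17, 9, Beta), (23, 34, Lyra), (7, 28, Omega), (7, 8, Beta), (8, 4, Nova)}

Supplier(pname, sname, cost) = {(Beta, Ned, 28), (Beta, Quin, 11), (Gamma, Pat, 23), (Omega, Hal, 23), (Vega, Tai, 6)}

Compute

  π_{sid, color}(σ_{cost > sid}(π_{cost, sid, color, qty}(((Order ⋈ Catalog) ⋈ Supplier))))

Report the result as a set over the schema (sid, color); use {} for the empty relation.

{(3, black), (3, blue), (3, green), (3, red), (8, black), (8, gold), (8, grey), (8, white), (9, black), (9, blue), (9, green), (9, red)}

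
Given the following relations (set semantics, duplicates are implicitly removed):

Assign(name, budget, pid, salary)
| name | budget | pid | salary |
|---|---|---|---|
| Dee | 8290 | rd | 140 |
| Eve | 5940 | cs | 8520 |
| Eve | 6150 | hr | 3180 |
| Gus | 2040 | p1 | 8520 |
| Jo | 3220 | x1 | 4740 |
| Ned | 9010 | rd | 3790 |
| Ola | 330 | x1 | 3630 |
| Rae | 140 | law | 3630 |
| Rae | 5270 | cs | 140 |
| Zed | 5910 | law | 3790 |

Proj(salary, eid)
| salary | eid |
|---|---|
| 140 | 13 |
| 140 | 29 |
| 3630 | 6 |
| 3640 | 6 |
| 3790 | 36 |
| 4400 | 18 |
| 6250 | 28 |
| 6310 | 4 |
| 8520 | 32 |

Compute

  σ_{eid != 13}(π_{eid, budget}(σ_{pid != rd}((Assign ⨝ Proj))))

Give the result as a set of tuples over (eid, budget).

Joining Assign and Proj on salary yields {(Dee, 8290, rd, 140, 13), (Dee, 8290, rd, 140, 29), (Eve, 5940, cs, 8520, 32), (Gus, 2040, p1, 8520, 32), (Ned, 9010, rd, 3790, 36), (Ola, 330, x1, 3630, 6), (Rae, 140, law, 3630, 6), (Rae, 5270, cs, 140, 13), (Rae, 5270, cs, 140, 29), (Zed, 5910, law, 3790, 36)}.
Apply σ_{pid != rd}; surviving tuples: {(Eve, 5940, cs, 8520, 32), (Gus, 2040, p1, 8520, 32), (Ola, 330, x1, 3630, 6), (Rae, 140, law, 3630, 6), (Rae, 5270, cs, 140, 13), (Rae, 5270, cs, 140, 29), (Zed, 5910, law, 3790, 36)}
Projecting to eid, budget: {(13, 5270), (29, 5270), (32, 2040), (32, 5940), (36, 5910), (6, 140), (6, 330)}
Apply σ_{eid != 13}; surviving tuples: {(29, 5270), (32, 2040), (32, 5940), (36, 5910), (6, 140), (6, 330)}

{(29, 5270), (32, 2040), (32, 5940), (36, 5910), (6, 140), (6, 330)}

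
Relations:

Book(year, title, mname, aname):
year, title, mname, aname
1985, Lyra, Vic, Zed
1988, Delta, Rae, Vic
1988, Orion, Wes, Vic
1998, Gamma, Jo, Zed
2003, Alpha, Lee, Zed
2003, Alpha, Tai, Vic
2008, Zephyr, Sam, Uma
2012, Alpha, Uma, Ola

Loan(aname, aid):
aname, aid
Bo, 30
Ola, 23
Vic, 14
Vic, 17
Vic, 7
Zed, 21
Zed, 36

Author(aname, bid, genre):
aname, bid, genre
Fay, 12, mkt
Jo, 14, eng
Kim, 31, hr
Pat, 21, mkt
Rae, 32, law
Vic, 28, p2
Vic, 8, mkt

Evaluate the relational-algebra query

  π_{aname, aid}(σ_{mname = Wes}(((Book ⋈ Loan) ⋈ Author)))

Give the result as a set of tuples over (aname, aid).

{(Vic, 14), (Vic, 17), (Vic, 7)}

Book ⋈ Loan (natural join on aname): {(1985, Lyra, Vic, Zed, 21), (1985, Lyra, Vic, Zed, 36), (1988, Delta, Rae, Vic, 14), (1988, Delta, Rae, Vic, 17), (1988, Delta, Rae, Vic, 7), (1988, Orion, Wes, Vic, 14), (1988, Orion, Wes, Vic, 17), (1988, Orion, Wes, Vic, 7), (1998, Gamma, Jo, Zed, 21), (1998, Gamma, Jo, Zed, 36), (2003, Alpha, Lee, Zed, 21), (2003, Alpha, Lee, Zed, 36), (2003, Alpha, Tai, Vic, 14), (2003, Alpha, Tai, Vic, 17), (2003, Alpha, Tai, Vic, 7), (2012, Alpha, Uma, Ola, 23)}
(Book ⋈ Loan) ⋈ Author (natural join on aname): {(1988, Delta, Rae, Vic, 14, 28, p2), (1988, Delta, Rae, Vic, 14, 8, mkt), (1988, Delta, Rae, Vic, 17, 28, p2), (1988, Delta, Rae, Vic, 17, 8, mkt), (1988, Delta, Rae, Vic, 7, 28, p2), (1988, Delta, Rae, Vic, 7, 8, mkt), (1988, Orion, Wes, Vic, 14, 28, p2), (1988, Orion, Wes, Vic, 14, 8, mkt), (1988, Orion, Wes, Vic, 17, 28, p2), (1988, Orion, Wes, Vic, 17, 8, mkt), (1988, Orion, Wes, Vic, 7, 28, p2), (1988, Orion, Wes, Vic, 7, 8, mkt), (2003, Alpha, Tai, Vic, 14, 28, p2), (2003, Alpha, Tai, Vic, 14, 8, mkt), (2003, Alpha, Tai, Vic, 17, 28, p2), (2003, Alpha, Tai, Vic, 17, 8, mkt), (2003, Alpha, Tai, Vic, 7, 28, p2), (2003, Alpha, Tai, Vic, 7, 8, mkt)}
σ[mname = Wes]: keep tuples satisfying mname = Wes → {(1988, Orion, Wes, Vic, 14, 28, p2), (1988, Orion, Wes, Vic, 14, 8, mkt), (1988, Orion, Wes, Vic, 17, 28, p2), (1988, Orion, Wes, Vic, 17, 8, mkt), (1988, Orion, Wes, Vic, 7, 28, p2), (1988, Orion, Wes, Vic, 7, 8, mkt)}
Keep only column(s) aname, aid (3 duplicate(s) eliminated): {(Vic, 14), (Vic, 17), (Vic, 7)}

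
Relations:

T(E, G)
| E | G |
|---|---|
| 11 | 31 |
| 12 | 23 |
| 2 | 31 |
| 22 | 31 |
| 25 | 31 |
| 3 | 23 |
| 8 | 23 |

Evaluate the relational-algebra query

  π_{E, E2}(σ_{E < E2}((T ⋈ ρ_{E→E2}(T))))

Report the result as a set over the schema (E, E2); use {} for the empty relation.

{(11, 22), (11, 25), (2, 11), (2, 22), (2, 25), (22, 25), (3, 12), (3, 8), (8, 12)}

ρ[E→E2]: schema becomes (E2, G); tuples unchanged.
Natural join on G: {(11, 31, 11), (11, 31, 2), (11, 31, 22), (11, 31, 25), (12, 23, 12), (12, 23, 3), (12, 23, 8), (2, 31, 11), (2, 31, 2), (2, 31, 22), (2, 31, 25), (22, 31, 11), (22, 31, 2), (22, 31, 22), (22, 31, 25), (25, 31, 11), (25, 31, 2), (25, 31, 22), (25, 31, 25), (3, 23, 12), (3, 23, 3), (3, 23, 8), (8, 23, 12), (8, 23, 3), (8, 23, 8)}
Filtering on E < E2 leaves {(11, 31, 22), (11, 31, 25), (2, 31, 11), (2, 31, 22), (2, 31, 25), (22, 31, 25), (3, 23, 12), (3, 23, 8), (8, 23, 12)}.
Keep only column(s) E, E2: {(11, 22), (11, 25), (2, 11), (2, 22), (2, 25), (22, 25), (3, 12), (3, 8), (8, 12)}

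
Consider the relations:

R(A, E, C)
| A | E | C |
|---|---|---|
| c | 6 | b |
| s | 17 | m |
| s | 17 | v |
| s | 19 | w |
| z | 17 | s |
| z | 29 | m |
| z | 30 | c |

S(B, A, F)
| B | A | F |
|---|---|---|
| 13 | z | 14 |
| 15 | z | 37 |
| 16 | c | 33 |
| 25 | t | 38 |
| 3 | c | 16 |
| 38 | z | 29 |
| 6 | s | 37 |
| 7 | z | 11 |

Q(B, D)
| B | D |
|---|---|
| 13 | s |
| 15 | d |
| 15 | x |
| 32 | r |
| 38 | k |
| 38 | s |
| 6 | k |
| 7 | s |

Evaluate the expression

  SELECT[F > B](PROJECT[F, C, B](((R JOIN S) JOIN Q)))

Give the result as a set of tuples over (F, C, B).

Natural join on A: {(c, 6, b, 16, 33), (c, 6, b, 3, 16), (s, 17, m, 6, 37), (s, 17, v, 6, 37), (s, 19, w, 6, 37), (z, 17, s, 13, 14), (z, 17, s, 15, 37), (z, 17, s, 38, 29), (z, 17, s, 7, 11), (z, 29, m, 13, 14), (z, 29, m, 15, 37), (z, 29, m, 38, 29), (z, 29, m, 7, 11), (z, 30, c, 13, 14), (z, 30, c, 15, 37), (z, 30, c, 38, 29), (z, 30, c, 7, 11)}
Natural join on B: {(s, 17, m, 6, 37, k), (s, 17, v, 6, 37, k), (s, 19, w, 6, 37, k), (z, 17, s, 13, 14, s), (z, 17, s, 15, 37, d), (z, 17, s, 15, 37, x), (z, 17, s, 38, 29, k), (z, 17, s, 38, 29, s), (z, 17, s, 7, 11, s), (z, 29, m, 13, 14, s), (z, 29, m, 15, 37, d), (z, 29, m, 15, 37, x), (z, 29, m, 38, 29, k), (z, 29, m, 38, 29, s), (z, 29, m, 7, 11, s), (z, 30, c, 13, 14, s), (z, 30, c, 15, 37, d), (z, 30, c, 15, 37, x), (z, 30, c, 38, 29, k), (z, 30, c, 38, 29, s), (z, 30, c, 7, 11, s)}
π[F, C, B]: project onto (F, C, B) (6 duplicate(s) eliminated) → {(11, c, 7), (11, m, 7), (11, s, 7), (14, c, 13), (14, m, 13), (14, s, 13), (29, c, 38), (29, m, 38), (29, s, 38), (37, c, 15), (37, m, 15), (37, m, 6), (37, s, 15), (37, v, 6), (37, w, 6)}
Apply σ_{F > B}; surviving tuples: {(11, c, 7), (11, m, 7), (11, s, 7), (14, c, 13), (14, m, 13), (14, s, 13), (37, c, 15), (37, m, 15), (37, m, 6), (37, s, 15), (37, v, 6), (37, w, 6)}

{(11, c, 7), (11, m, 7), (11, s, 7), (14, c, 13), (14, m, 13), (14, s, 13), (37, c, 15), (37, m, 15), (37, m, 6), (37, s, 15), (37, v, 6), (37, w, 6)}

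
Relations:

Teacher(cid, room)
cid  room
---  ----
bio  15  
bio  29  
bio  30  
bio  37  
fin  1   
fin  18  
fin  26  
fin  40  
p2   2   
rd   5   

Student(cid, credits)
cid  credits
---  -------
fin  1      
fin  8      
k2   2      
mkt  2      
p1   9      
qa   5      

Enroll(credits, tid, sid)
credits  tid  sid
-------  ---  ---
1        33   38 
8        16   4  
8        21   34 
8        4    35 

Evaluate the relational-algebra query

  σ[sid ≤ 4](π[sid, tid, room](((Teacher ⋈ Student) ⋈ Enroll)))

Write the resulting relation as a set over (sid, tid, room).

{(4, 16, 1), (4, 16, 18), (4, 16, 26), (4, 16, 40)}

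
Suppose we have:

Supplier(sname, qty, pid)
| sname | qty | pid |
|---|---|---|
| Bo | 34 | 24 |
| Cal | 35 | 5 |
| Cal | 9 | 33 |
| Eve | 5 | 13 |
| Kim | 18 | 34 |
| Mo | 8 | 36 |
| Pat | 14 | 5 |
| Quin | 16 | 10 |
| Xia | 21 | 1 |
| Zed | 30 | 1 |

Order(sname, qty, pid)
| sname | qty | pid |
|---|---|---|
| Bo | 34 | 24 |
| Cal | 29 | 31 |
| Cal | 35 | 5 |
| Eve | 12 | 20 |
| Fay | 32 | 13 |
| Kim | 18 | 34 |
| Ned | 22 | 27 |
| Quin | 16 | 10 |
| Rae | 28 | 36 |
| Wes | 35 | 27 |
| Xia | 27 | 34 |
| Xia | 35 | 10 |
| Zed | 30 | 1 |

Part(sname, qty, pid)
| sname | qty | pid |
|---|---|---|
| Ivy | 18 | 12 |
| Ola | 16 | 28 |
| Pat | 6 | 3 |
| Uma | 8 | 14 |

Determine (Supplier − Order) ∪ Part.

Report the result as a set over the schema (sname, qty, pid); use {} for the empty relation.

{(Cal, 9, 33), (Eve, 5, 13), (Ivy, 18, 12), (Mo, 8, 36), (Ola, 16, 28), (Pat, 14, 5), (Pat, 6, 3), (Uma, 8, 14), (Xia, 21, 1)}

Difference: {(Bo, 34, 24), (Cal, 35, 5), (Cal, 9, 33), (Eve, 5, 13), (Kim, 18, 34), (Mo, 8, 36), (Pat, 14, 5), (Quin, 16, 10), (Xia, 21, 1), (Zed, 30, 1)} with {(Bo, 34, 24), (Cal, 29, 31), (Cal, 35, 5), (Eve, 12, 20), (Fay, 32, 13), (Kim, 18, 34), (Ned, 22, 27), (Quin, 16, 10), (Rae, 28, 36), (Wes, 35, 27), (Xia, 27, 34), (Xia, 35, 10), (Zed, 30, 1)} → {(Cal, 9, 33), (Eve, 5, 13), (Mo, 8, 36), (Pat, 14, 5), (Xia, 21, 1)}
Union: {(Cal, 9, 33), (Eve, 5, 13), (Mo, 8, 36), (Pat, 14, 5), (Xia, 21, 1)} with {(Ivy, 18, 12), (Ola, 16, 28), (Pat, 6, 3), (Uma, 8, 14)} → {(Cal, 9, 33), (Eve, 5, 13), (Ivy, 18, 12), (Mo, 8, 36), (Ola, 16, 28), (Pat, 14, 5), (Pat, 6, 3), (Uma, 8, 14), (Xia, 21, 1)}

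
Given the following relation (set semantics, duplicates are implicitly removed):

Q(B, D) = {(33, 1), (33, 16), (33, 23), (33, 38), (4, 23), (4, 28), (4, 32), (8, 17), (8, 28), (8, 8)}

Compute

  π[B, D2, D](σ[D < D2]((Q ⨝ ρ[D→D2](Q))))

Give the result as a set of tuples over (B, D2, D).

{(33, 16, 1), (33, 23, 1), (33, 23, 16), (33, 38, 1), (33, 38, 16), (33, 38, 23), (4, 28, 23), (4, 32, 23), (4, 32, 28), (8, 17, 8), (8, 28, 17), (8, 28, 8)}

ρ[D→D2]: schema becomes (B, D2); tuples unchanged.
Joining Q and ρ[D→D2](Q) on B yields {(33, 1, 1), (33, 1, 16), (33, 1, 23), (33, 1, 38), (33, 16, 1), (33, 16, 16), (33, 16, 23), (33, 16, 38), (33, 23, 1), (33, 23, 16), (33, 23, 23), (33, 23, 38), (33, 38, 1), (33, 38, 16), (33, 38, 23), (33, 38, 38), (4, 23, 23), (4, 23, 28), (4, 23, 32), (4, 28, 23), (4, 28, 28), (4, 28, 32), (4, 32, 23), (4, 32, 28), (4, 32, 32), (8, 17, 17), (8, 17, 28), (8, 17, 8), (8, 28, 17), (8, 28, 28), (8, 28, 8), (8, 8, 17), (8, 8, 28), (8, 8, 8)}.
Selection D < D2: {(33, 1, 16), (33, 1, 23), (33, 1, 38), (33, 16, 23), (33, 16, 38), (33, 23, 38), (4, 23, 28), (4, 23, 32), (4, 28, 32), (8, 17, 28), (8, 8, 17), (8, 8, 28)}
π[B, D2, D]: project onto (B, D2, D) → {(33, 16, 1), (33, 23, 1), (33, 23, 16), (33, 38, 1), (33, 38, 16), (33, 38, 23), (4, 28, 23), (4, 32, 23), (4, 32, 28), (8, 17, 8), (8, 28, 17), (8, 28, 8)}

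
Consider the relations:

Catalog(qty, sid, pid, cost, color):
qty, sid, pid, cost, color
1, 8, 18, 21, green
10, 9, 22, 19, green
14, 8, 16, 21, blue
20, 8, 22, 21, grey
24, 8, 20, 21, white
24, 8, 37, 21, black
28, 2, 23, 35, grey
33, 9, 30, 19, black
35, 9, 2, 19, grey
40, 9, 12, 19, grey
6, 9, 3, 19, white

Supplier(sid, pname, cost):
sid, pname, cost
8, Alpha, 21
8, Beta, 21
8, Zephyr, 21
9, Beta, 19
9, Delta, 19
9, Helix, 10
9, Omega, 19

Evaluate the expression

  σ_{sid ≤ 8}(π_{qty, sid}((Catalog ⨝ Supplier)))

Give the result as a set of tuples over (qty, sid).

{(1, 8), (14, 8), (20, 8), (24, 8)}

Joining Catalog and Supplier on sid, cost yields {(1, 8, 18, 21, green, Alpha), (1, 8, 18, 21, green, Beta), (1, 8, 18, 21, green, Zephyr), (10, 9, 22, 19, green, Beta), (10, 9, 22, 19, green, Delta), (10, 9, 22, 19, green, Omega), (14, 8, 16, 21, blue, Alpha), (14, 8, 16, 21, blue, Beta), (14, 8, 16, 21, blue, Zephyr), (20, 8, 22, 21, grey, Alpha), (20, 8, 22, 21, grey, Beta), (20, 8, 22, 21, grey, Zephyr), (24, 8, 20, 21, white, Alpha), (24, 8, 20, 21, white, Beta), (24, 8, 20, 21, white, Zephyr), (24, 8, 37, 21, black, Alpha), (24, 8, 37, 21, black, Beta), (24, 8, 37, 21, black, Zephyr), (33, 9, 30, 19, black, Beta), (33, 9, 30, 19, black, Delta), (33, 9, 30, 19, black, Omega), (35, 9, 2, 19, grey, Beta), (35, 9, 2, 19, grey, Delta), (35, 9, 2, 19, grey, Omega), (40, 9, 12, 19, grey, Beta), (40, 9, 12, 19, grey, Delta), (40, 9, 12, 19, grey, Omega), (6, 9, 3, 19, white, Beta), (6, 9, 3, 19, white, Delta), (6, 9, 3, 19, white, Omega)}.
Keep only column(s) qty, sid (21 duplicate(s) eliminated): {(1, 8), (10, 9), (14, 8), (20, 8), (24, 8), (33, 9), (35, 9), (40, 9), (6, 9)}
Apply σ_{sid ≤ 8}; surviving tuples: {(1, 8), (14, 8), (20, 8), (24, 8)}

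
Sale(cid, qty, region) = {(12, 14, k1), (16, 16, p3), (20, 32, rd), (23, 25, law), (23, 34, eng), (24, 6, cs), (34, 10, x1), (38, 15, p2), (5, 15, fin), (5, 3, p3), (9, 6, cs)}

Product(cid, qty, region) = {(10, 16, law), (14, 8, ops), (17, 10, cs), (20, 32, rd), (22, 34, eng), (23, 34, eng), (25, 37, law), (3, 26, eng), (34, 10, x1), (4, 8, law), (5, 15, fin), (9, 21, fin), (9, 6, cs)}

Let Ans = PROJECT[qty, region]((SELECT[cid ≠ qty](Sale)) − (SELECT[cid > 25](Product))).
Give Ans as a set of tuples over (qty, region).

Apply σ_{cid ≠ qty}; surviving tuples: {(12, 14, k1), (20, 32, rd), (23, 25, law), (23, 34, eng), (24, 6, cs), (34, 10, x1), (38, 15, p2), (5, 15, fin), (5, 3, p3), (9, 6, cs)}
Apply σ_{cid > 25}; surviving tuples: {(34, 10, x1)}
Taking the difference: {(12, 14, k1), (20, 32, rd), (23, 25, law), (23, 34, eng), (24, 6, cs), (38, 15, p2), (5, 15, fin), (5, 3, p3), (9, 6, cs)}
π[qty, region]: project onto (qty, region) (1 duplicate(s) eliminated) → {(14, k1), (15, fin), (15, p2), (25, law), (3, p3), (32, rd), (34, eng), (6, cs)}

{(14, k1), (15, fin), (15, p2), (25, law), (3, p3), (32, rd), (34, eng), (6, cs)}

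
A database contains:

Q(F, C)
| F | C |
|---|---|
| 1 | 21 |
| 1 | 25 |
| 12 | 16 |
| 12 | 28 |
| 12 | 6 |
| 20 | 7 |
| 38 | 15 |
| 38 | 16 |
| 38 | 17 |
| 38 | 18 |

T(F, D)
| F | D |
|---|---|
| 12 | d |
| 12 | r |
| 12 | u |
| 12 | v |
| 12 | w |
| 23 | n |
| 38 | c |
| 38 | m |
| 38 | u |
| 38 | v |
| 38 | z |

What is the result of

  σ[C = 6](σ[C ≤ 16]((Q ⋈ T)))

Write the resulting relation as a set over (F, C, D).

{(12, 6, d), (12, 6, r), (12, 6, u), (12, 6, v), (12, 6, w)}

Natural join on F: {(12, 16, d), (12, 16, r), (12, 16, u), (12, 16, v), (12, 16, w), (12, 28, d), (12, 28, r), (12, 28, u), (12, 28, v), (12, 28, w), (12, 6, d), (12, 6, r), (12, 6, u), (12, 6, v), (12, 6, w), (38, 15, c), (38, 15, m), (38, 15, u), (38, 15, v), (38, 15, z), (38, 16, c), (38, 16, m), (38, 16, u), (38, 16, v), (38, 16, z), (38, 17, c), (38, 17, m), (38, 17, u), (38, 17, v), (38, 17, z), (38, 18, c), (38, 18, m), (38, 18, u), (38, 18, v), (38, 18, z)}
σ[C ≤ 16]: keep tuples satisfying C ≤ 16 → {(12, 16, d), (12, 16, r), (12, 16, u), (12, 16, v), (12, 16, w), (12, 6, d), (12, 6, r), (12, 6, u), (12, 6, v), (12, 6, w), (38, 15, c), (38, 15, m), (38, 15, u), (38, 15, v), (38, 15, z), (38, 16, c), (38, 16, m), (38, 16, u), (38, 16, v), (38, 16, z)}
σ[C = 6]: keep tuples satisfying C = 6 → {(12, 6, d), (12, 6, r), (12, 6, u), (12, 6, v), (12, 6, w)}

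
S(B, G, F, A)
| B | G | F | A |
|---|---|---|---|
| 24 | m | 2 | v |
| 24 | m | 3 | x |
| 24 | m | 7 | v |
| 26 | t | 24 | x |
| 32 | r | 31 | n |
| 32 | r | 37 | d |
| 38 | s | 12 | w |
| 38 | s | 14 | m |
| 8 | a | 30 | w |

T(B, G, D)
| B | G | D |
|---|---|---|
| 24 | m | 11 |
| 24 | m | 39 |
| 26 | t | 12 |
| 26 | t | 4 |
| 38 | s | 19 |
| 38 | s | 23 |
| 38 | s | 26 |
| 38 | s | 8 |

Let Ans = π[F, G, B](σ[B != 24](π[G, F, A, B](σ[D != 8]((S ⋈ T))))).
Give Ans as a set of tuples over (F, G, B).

Joining S and T on B, G yields {(24, m, 2, v, 11), (24, m, 2, v, 39), (24, m, 3, x, 11), (24, m, 3, x, 39), (24, m, 7, v, 11), (24, m, 7, v, 39), (26, t, 24, x, 12), (26, t, 24, x, 4), (38, s, 12, w, 19), (38, s, 12, w, 23), (38, s, 12, w, 26), (38, s, 12, w, 8), (38, s, 14, m, 19), (38, s, 14, m, 23), (38, s, 14, m, 26), (38, s, 14, m, 8)}.
Filtering on D != 8 leaves {(24, m, 2, v, 11), (24, m, 2, v, 39), (24, m, 3, x, 11), (24, m, 3, x, 39), (24, m, 7, v, 11), (24, m, 7, v, 39), (26, t, 24, x, 12), (26, t, 24, x, 4), (38, s, 12, w, 19), (38, s, 12, w, 23), (38, s, 12, w, 26), (38, s, 14, m, 19), (38, s, 14, m, 23), (38, s, 14, m, 26)}.
Keep only column(s) G, F, A, B (8 duplicate(s) eliminated): {(m, 2, v, 24), (m, 3, x, 24), (m, 7, v, 24), (s, 12, w, 38), (s, 14, m, 38), (t, 24, x, 26)}
Filtering on B != 24 leaves {(s, 12, w, 38), (s, 14, m, 38), (t, 24, x, 26)}.
Keep only column(s) F, G, B: {(12, s, 38), (14, s, 38), (24, t, 26)}

{(12, s, 38), (14, s, 38), (24, t, 26)}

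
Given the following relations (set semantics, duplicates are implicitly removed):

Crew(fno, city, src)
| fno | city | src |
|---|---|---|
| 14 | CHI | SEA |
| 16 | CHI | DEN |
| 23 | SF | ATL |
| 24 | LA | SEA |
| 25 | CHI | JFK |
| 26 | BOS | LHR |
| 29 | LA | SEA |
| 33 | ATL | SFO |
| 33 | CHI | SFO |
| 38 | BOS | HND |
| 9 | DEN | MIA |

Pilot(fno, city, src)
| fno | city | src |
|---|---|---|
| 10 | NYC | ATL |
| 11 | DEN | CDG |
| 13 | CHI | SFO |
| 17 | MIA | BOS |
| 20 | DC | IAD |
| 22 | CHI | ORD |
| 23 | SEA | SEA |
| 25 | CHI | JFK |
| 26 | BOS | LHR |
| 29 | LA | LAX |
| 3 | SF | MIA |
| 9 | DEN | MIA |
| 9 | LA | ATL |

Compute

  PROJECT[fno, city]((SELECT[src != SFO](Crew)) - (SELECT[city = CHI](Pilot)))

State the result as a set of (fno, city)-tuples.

{(14, CHI), (16, CHI), (23, SF), (24, LA), (26, BOS), (29, LA), (38, BOS), (9, DEN)}

Filtering on src != SFO leaves {(14, CHI, SEA), (16, CHI, DEN), (23, SF, ATL), (24, LA, SEA), (25, CHI, JFK), (26, BOS, LHR), (29, LA, SEA), (38, BOS, HND), (9, DEN, MIA)}.
Filtering on city = CHI leaves {(13, CHI, SFO), (22, CHI, ORD), (25, CHI, JFK)}.
Set difference of the two operands is {(14, CHI, SEA), (16, CHI, DEN), (23, SF, ATL), (24, LA, SEA), (26, BOS, LHR), (29, LA, SEA), (38, BOS, HND), (9, DEN, MIA)}.
Projecting to fno, city: {(14, CHI), (16, CHI), (23, SF), (24, LA), (26, BOS), (29, LA), (38, BOS), (9, DEN)}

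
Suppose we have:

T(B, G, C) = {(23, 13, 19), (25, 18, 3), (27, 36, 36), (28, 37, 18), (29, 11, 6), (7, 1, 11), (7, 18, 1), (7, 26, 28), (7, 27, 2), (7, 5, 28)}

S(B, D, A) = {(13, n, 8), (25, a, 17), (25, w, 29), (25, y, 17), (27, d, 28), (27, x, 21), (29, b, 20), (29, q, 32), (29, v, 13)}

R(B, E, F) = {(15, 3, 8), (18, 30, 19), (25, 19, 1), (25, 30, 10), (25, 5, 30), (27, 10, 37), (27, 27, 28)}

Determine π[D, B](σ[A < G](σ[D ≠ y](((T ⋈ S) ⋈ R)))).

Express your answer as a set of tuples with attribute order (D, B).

{(a, 25), (d, 27), (x, 27)}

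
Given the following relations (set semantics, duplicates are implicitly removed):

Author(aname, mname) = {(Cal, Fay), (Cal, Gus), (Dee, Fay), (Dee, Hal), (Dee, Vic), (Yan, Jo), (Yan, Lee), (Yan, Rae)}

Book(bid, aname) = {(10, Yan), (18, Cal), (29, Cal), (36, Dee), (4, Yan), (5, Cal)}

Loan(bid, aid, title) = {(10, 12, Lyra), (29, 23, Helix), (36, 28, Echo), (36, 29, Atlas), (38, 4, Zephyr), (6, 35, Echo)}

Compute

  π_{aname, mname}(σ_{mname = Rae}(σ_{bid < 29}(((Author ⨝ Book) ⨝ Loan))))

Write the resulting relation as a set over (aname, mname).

Author ⋈ Book (natural join on aname): {(Cal, Fay, 18), (Cal, Fay, 29), (Cal, Fay, 5), (Cal, Gus, 18), (Cal, Gus, 29), (Cal, Gus, 5), (Dee, Fay, 36), (Dee, Hal, 36), (Dee, Vic, 36), (Yan, Jo, 10), (Yan, Jo, 4), (Yan, Lee, 10), (Yan, Lee, 4), (Yan, Rae, 10), (Yan, Rae, 4)}
(Author ⨝ Book) ⋈ Loan (natural join on bid): {(Cal, Fay, 29, 23, Helix), (Cal, Gus, 29, 23, Helix), (Dee, Fay, 36, 28, Echo), (Dee, Fay, 36, 29, Atlas), (Dee, Hal, 36, 28, Echo), (Dee, Hal, 36, 29, Atlas), (Dee, Vic, 36, 28, Echo), (Dee, Vic, 36, 29, Atlas), (Yan, Jo, 10, 12, Lyra), (Yan, Lee, 10, 12, Lyra), (Yan, Rae, 10, 12, Lyra)}
Filtering on bid < 29 leaves {(Yan, Jo, 10, 12, Lyra), (Yan, Lee, 10, 12, Lyra), (Yan, Rae, 10, 12, Lyra)}.
Filtering on mname = Rae leaves {(Yan, Rae, 10, 12, Lyra)}.
π[aname, mname]: project onto (aname, mname) → {(Yan, Rae)}

{(Yan, Rae)}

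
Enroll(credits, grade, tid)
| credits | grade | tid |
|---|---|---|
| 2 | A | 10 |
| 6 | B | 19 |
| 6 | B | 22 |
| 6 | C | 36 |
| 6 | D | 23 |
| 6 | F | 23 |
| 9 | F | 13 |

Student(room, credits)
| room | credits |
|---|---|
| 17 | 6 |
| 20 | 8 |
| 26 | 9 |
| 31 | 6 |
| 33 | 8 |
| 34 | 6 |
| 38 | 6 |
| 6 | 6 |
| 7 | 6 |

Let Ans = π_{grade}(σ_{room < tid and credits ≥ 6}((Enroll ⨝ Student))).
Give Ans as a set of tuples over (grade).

{B, C, D, F}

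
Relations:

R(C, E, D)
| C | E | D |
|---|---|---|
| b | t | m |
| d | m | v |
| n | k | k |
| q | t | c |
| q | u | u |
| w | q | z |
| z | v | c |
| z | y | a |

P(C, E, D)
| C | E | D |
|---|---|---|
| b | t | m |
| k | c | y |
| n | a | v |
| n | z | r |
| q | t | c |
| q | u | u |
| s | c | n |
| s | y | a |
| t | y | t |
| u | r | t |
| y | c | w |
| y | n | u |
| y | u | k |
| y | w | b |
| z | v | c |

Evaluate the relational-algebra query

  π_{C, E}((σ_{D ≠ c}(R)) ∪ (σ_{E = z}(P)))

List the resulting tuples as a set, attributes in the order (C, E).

{(b, t), (d, m), (n, k), (n, z), (q, u), (w, q), (z, y)}

Selection D ≠ c: {(b, t, m), (d, m, v), (n, k, k), (q, u, u), (w, q, z), (z, y, a)}
Selection E = z: {(n, z, r)}
Union: {(b, t, m), (d, m, v), (n, k, k), (q, u, u), (w, q, z), (z, y, a)} with {(n, z, r)} → {(b, t, m), (d, m, v), (n, k, k), (n, z, r), (q, u, u), (w, q, z), (z, y, a)}
Projecting to C, E: {(b, t), (d, m), (n, k), (n, z), (q, u), (w, q), (z, y)}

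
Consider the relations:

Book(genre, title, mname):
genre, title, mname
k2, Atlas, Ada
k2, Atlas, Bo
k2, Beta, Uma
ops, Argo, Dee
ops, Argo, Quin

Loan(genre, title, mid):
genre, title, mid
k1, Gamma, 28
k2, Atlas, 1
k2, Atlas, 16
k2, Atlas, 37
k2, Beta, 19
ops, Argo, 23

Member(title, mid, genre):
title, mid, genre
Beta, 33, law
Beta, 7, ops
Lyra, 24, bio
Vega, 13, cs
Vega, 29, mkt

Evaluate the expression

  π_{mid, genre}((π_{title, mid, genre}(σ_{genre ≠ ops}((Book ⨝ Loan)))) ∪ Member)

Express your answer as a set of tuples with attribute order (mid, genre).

Joining Book and Loan on genre, title yields {(k2, Atlas, Ada, 1), (k2, Atlas, Ada, 16), (k2, Atlas, Ada, 37), (k2, Atlas, Bo, 1), (k2, Atlas, Bo, 16), (k2, Atlas, Bo, 37), (k2, Beta, Uma, 19), (ops, Argo, Dee, 23), (ops, Argo, Quin, 23)}.
Filtering on genre ≠ ops leaves {(k2, Atlas, Ada, 1), (k2, Atlas, Ada, 16), (k2, Atlas, Ada, 37), (k2, Atlas, Bo, 1), (k2, Atlas, Bo, 16), (k2, Atlas, Bo, 37), (k2, Beta, Uma, 19)}.
π_{title, mid, genre} gives {(Atlas, 1, k2), (Atlas, 16, k2), (Atlas, 37, k2), (Beta, 19, k2)} (3 duplicate(s) eliminated).
Union: {(Atlas, 1, k2), (Atlas, 16, k2), (Atlas, 37, k2), (Beta, 19, k2)} with {(Beta, 33, law), (Beta, 7, ops), (Lyra, 24, bio), (Vega, 13, cs), (Vega, 29, mkt)} → {(Atlas, 1, k2), (Atlas, 16, k2), (Atlas, 37, k2), (Beta, 19, k2), (Beta, 33, law), (Beta, 7, ops), (Lyra, 24, bio), (Vega, 13, cs), (Vega, 29, mkt)}
π_{mid, genre} gives {(1, k2), (13, cs), (16, k2), (19, k2), (24, bio), (29, mkt), (33, law), (37, k2), (7, ops)}.

{(1, k2), (13, cs), (16, k2), (19, k2), (24, bio), (29, mkt), (33, law), (37, k2), (7, ops)}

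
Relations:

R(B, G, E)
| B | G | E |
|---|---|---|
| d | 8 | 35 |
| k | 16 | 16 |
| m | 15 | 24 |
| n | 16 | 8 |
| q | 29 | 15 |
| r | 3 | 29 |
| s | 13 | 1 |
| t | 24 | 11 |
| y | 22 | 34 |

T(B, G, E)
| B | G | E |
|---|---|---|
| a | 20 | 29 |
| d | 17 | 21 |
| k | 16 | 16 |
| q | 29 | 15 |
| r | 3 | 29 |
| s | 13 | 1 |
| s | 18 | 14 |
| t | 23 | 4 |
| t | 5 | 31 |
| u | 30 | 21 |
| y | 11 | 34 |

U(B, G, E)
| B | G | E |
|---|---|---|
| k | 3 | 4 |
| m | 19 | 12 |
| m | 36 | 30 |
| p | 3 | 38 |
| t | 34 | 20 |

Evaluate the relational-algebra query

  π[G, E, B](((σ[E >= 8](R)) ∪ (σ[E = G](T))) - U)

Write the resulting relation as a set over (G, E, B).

Apply σ_{E >= 8}; surviving tuples: {(d, 8, 35), (k, 16, 16), (m, 15, 24), (n, 16, 8), (q, 29, 15), (r, 3, 29), (t, 24, 11), (y, 22, 34)}
Apply σ_{E = G}; surviving tuples: {(k, 16, 16)}
Union: {(d, 8, 35), (k, 16, 16), (m, 15, 24), (n, 16, 8), (q, 29, 15), (r, 3, 29), (t, 24, 11), (y, 22, 34)} with {(k, 16, 16)} → {(d, 8, 35), (k, 16, 16), (m, 15, 24), (n, 16, 8), (q, 29, 15), (r, 3, 29), (t, 24, 11), (y, 22, 34)}
Difference: {(d, 8, 35), (k, 16, 16), (m, 15, 24), (n, 16, 8), (q, 29, 15), (r, 3, 29), (t, 24, 11), (y, 22, 34)} with {(k, 3, 4), (m, 19, 12), (m, 36, 30), (p, 3, 38), (t, 34, 20)} → {(d, 8, 35), (k, 16, 16), (m, 15, 24), (n, 16, 8), (q, 29, 15), (r, 3, 29), (t, 24, 11), (y, 22, 34)}
π[G, E, B]: project onto (G, E, B) → {(15, 24, m), (16, 16, k), (16, 8, n), (22, 34, y), (24, 11, t), (29, 15, q), (3, 29, r), (8, 35, d)}

{(15, 24, m), (16, 16, k), (16, 8, n), (22, 34, y), (24, 11, t), (29, 15, q), (3, 29, r), (8, 35, d)}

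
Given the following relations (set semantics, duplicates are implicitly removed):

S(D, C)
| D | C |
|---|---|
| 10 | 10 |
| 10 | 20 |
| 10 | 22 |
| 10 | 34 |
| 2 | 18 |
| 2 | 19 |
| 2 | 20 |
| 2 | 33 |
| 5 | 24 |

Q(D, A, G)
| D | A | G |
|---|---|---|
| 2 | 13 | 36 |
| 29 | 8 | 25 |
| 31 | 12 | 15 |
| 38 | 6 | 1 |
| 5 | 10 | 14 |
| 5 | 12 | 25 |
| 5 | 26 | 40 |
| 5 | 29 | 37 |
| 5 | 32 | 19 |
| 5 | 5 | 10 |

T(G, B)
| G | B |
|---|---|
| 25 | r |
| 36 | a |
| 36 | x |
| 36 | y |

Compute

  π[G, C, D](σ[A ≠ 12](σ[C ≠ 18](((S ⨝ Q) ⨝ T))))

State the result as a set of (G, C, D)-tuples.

Joining S and Q on D yields {(2, 18, 13, 36), (2, 19, 13, 36), (2, 20, 13, 36), (2, 33, 13, 36), (5, 24, 10, 14), (5, 24, 12, 25), (5, 24, 26, 40), (5, 24, 29, 37), (5, 24, 32, 19), (5, 24, 5, 10)}.
Joining (S ⨝ Q) and T on G yields {(2, 18, 13, 36, a), (2, 18, 13, 36, x), (2, 18, 13, 36, y), (2, 19, 13, 36, a), (2, 19, 13, 36, x), (2, 19, 13, 36, y), (2, 20, 13, 36, a), (2, 20, 13, 36, x), (2, 20, 13, 36, y), (2, 33, 13, 36, a), (2, 33, 13, 36, x), (2, 33, 13, 36, y), (5, 24, 12, 25, r)}.
Apply σ_{C ≠ 18}; surviving tuples: {(2, 19, 13, 36, a), (2, 19, 13, 36, x), (2, 19, 13, 36, y), (2, 20, 13, 36, a), (2, 20, 13, 36, x), (2, 20, 13, 36, y), (2, 33, 13, 36, a), (2, 33, 13, 36, x), (2, 33, 13, 36, y), (5, 24, 12, 25, r)}
Apply σ_{A ≠ 12}; surviving tuples: {(2, 19, 13, 36, a), (2, 19, 13, 36, x), (2, 19, 13, 36, y), (2, 20, 13, 36, a), (2, 20, 13, 36, x), (2, 20, 13, 36, y), (2, 33, 13, 36, a), (2, 33, 13, 36, x), (2, 33, 13, 36, y)}
π[G, C, D]: project onto (G, C, D) (6 duplicate(s) eliminated) → {(36, 19, 2), (36, 20, 2), (36, 33, 2)}

{(36, 19, 2), (36, 20, 2), (36, 33, 2)}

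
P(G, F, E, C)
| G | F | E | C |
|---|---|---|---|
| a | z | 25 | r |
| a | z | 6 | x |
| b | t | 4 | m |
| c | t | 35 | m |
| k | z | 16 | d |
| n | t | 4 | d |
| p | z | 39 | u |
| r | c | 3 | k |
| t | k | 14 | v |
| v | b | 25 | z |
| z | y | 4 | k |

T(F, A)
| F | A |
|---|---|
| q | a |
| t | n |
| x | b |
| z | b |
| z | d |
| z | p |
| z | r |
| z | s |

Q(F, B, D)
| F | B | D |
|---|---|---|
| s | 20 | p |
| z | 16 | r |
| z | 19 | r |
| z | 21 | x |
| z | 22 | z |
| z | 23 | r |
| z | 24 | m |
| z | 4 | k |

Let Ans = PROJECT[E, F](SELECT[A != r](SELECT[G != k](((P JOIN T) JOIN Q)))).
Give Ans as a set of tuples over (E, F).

{(25, z), (39, z), (6, z)}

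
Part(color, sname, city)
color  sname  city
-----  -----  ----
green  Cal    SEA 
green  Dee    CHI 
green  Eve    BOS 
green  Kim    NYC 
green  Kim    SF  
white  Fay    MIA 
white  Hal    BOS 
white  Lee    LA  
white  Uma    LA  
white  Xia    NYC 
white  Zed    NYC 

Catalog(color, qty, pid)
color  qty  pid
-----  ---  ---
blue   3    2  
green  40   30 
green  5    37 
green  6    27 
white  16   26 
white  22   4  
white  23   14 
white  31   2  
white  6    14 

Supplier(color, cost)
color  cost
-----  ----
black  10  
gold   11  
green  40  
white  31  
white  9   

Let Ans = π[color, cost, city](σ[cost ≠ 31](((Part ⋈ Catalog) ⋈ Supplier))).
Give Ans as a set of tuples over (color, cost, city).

{(green, 40, BOS), (green, 40, CHI), (green, 40, NYC), (green, 40, SEA), (green, 40, SF), (white, 9, BOS), (white, 9, LA), (white, 9, MIA), (white, 9, NYC)}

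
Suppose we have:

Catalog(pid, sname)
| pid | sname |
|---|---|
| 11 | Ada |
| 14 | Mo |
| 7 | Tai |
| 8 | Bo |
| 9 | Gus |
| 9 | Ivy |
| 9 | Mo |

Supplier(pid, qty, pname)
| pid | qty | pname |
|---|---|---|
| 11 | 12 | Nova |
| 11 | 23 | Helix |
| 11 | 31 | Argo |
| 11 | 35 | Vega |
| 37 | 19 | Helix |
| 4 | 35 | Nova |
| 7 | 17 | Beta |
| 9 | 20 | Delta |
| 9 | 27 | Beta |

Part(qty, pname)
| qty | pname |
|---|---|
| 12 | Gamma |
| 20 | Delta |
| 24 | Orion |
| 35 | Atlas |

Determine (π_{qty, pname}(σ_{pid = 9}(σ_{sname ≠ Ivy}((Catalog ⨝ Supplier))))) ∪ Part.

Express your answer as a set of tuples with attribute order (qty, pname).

{(12, Gamma), (20, Delta), (24, Orion), (27, Beta), (35, Atlas)}

Natural join on pid: {(11, Ada, 12, Nova), (11, Ada, 23, Helix), (11, Ada, 31, Argo), (11, Ada, 35, Vega), (7, Tai, 17, Beta), (9, Gus, 20, Delta), (9, Gus, 27, Beta), (9, Ivy, 20, Delta), (9, Ivy, 27, Beta), (9, Mo, 20, Delta), (9, Mo, 27, Beta)}
Selection sname ≠ Ivy: {(11, Ada, 12, Nova), (11, Ada, 23, Helix), (11, Ada, 31, Argo), (11, Ada, 35, Vega), (7, Tai, 17, Beta), (9, Gus, 20, Delta), (9, Gus, 27, Beta), (9, Mo, 20, Delta), (9, Mo, 27, Beta)}
Selection pid = 9: {(9, Gus, 20, Delta), (9, Gus, 27, Beta), (9, Mo, 20, Delta), (9, Mo, 27, Beta)}
Projecting to qty, pname (2 duplicate(s) eliminated): {(20, Delta), (27, Beta)}
Set union of the two operands is {(12, Gamma), (20, Delta), (24, Orion), (27, Beta), (35, Atlas)}.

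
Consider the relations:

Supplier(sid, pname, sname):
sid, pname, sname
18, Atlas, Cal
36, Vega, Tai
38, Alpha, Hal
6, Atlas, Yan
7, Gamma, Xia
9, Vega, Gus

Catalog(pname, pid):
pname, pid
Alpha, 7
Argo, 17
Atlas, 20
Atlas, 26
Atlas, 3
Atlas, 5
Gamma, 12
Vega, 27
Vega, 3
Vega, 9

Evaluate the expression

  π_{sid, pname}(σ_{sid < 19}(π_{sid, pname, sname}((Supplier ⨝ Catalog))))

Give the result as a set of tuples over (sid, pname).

{(18, Atlas), (6, Atlas), (7, Gamma), (9, Vega)}

Supplier ⋈ Catalog (natural join on pname): {(18, Atlas, Cal, 20), (18, Atlas, Cal, 26), (18, Atlas, Cal, 3), (18, Atlas, Cal, 5), (36, Vega, Tai, 27), (36, Vega, Tai, 3), (36, Vega, Tai, 9), (38, Alpha, Hal, 7), (6, Atlas, Yan, 20), (6, Atlas, Yan, 26), (6, Atlas, Yan, 3), (6, Atlas, Yan, 5), (7, Gamma, Xia, 12), (9, Vega, Gus, 27), (9, Vega, Gus, 3), (9, Vega, Gus, 9)}
π_{sid, pname, sname} gives {(18, Atlas, Cal), (36, Vega, Tai), (38, Alpha, Hal), (6, Atlas, Yan), (7, Gamma, Xia), (9, Vega, Gus)} (10 duplicate(s) eliminated).
Selection sid < 19: {(18, Atlas, Cal), (6, Atlas, Yan), (7, Gamma, Xia), (9, Vega, Gus)}
π_{sid, pname} gives {(18, Atlas), (6, Atlas), (7, Gamma), (9, Vega)}.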